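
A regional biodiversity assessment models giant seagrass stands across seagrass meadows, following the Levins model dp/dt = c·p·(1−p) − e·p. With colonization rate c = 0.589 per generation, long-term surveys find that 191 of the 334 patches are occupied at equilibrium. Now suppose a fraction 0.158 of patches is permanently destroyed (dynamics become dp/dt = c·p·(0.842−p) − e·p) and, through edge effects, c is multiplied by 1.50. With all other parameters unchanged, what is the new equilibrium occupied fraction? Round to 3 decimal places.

Observed p* = 191/334 = 0.57186.
Balance c(1−p*) = e gives e = 0.589×(1 − 0.57186) = 0.25217.
New p* = 0.842 − e/c = 0.842 − 0.25217/0.88350 = 0.55658.

0.557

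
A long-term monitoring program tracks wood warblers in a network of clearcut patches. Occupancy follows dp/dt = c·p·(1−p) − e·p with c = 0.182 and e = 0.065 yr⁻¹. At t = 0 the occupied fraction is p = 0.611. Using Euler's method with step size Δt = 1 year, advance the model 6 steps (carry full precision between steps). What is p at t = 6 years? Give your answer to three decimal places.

0.627

Update rule: p ← p + [c·p·(1−p) − e·p]·Δt with Δt = 1.
p: 0.61100 → 0.61454  (Δp = +0.00354)
p: 0.61454 → 0.61771  (Δp = +0.00317)
p: 0.61771 → 0.62054  (Δp = +0.00283)
p: 0.62054 → 0.62306  (Δp = +0.00252)
p: 0.62306 → 0.62530  (Δp = +0.00225)
p: 0.62530 → 0.62730  (Δp = +0.00200)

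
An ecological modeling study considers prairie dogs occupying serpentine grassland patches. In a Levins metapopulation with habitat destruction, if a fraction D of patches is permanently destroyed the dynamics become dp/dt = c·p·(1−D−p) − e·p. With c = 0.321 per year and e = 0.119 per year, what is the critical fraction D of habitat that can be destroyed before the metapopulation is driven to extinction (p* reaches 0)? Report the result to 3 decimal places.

0.629

The nontrivial equilibrium is p* = (1−D) − e/c; extinction occurs when this hits zero.
So D_crit = 1 − e/c = 1 − 0.119/0.321 = 1 − 0.3707 = 0.6293.
Note this equals the original equilibrium occupancy — the Levins extinction-debt result.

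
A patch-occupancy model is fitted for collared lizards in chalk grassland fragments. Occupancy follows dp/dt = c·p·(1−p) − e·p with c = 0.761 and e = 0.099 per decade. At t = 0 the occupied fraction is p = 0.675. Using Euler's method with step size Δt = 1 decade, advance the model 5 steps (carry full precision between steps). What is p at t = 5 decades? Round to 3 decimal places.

Update rule: p ← p + [c·p·(1−p) − e·p]·Δt with Δt = 1.
p: 0.67500 → 0.77512  (Δp = +0.10012)
p: 0.77512 → 0.83103  (Δp = +0.05591)
p: 0.83103 → 0.85562  (Δp = +0.02459)
p: 0.85562 → 0.86492  (Δp = +0.00930)
p: 0.86492 → 0.86820  (Δp = +0.00328)

0.868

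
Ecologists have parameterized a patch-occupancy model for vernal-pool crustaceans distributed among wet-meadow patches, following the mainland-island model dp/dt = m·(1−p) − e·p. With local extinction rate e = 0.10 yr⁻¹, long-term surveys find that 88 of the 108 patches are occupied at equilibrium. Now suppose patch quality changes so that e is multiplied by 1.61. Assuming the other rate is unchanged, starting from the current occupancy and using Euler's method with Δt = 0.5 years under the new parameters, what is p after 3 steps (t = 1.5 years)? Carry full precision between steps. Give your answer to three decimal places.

Observed p* = 88/108 = 0.81481.
Balance m(1−p*) = e·p* gives m = e·p*/(1−p*) = 0.10×0.81481/0.18519 = 0.44000.
Starting from p₀ = 0.81481; update p ← p + (dp/dt)·Δt with the new parameters.
step 1: Δp = -0.02485, p = 0.78996
step 2: Δp = -0.01738, p = 0.77258
step 3: Δp = -0.01216, p = 0.76042

0.760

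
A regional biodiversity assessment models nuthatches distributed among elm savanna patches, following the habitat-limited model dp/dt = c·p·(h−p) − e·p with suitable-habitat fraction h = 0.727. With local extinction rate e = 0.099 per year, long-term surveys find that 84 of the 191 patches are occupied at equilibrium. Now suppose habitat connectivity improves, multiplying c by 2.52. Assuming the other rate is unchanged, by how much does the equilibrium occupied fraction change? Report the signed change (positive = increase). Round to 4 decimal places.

0.1732

Observed p* = 84/191 = 0.43979.
Balance c(h−p*) = e gives c = e/(0.727 − 0.43979) = 0.099/0.28721 = 0.34470.
New p* = 0.727 − e/c = 0.727 − 0.09900/0.86864 = 0.61303.
Δp* = 0.61303 − 0.43979 = +0.17324.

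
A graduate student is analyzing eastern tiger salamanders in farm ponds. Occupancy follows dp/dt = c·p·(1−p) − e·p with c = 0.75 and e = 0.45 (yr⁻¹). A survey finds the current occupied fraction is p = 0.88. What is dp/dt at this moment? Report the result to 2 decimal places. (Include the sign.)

Colonization term: c·p·(1−p) = 0.75×0.88×0.1200 = 0.07920.
Extinction term: e·p = 0.39600.
dp/dt = 0.07920 − 0.39600 = -0.31680.

-0.32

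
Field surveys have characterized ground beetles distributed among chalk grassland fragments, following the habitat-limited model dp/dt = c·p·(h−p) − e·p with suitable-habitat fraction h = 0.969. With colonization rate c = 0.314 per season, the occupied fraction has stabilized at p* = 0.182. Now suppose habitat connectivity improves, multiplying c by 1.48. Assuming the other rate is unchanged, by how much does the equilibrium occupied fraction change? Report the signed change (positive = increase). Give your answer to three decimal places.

0.255

Balance c(h−p*) = e gives e = 0.314×(0.969 − 0.18200) = 0.24712.
New p* = 0.969 − e/c = 0.969 − 0.24712/0.46472 = 0.43724.
Δp* = 0.43724 − 0.18200 = +0.25524.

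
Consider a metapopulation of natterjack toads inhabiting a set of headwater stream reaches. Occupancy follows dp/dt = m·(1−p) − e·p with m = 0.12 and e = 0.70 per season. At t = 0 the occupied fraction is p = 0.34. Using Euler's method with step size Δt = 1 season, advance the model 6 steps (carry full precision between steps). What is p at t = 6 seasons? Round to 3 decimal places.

0.146

Update rule: p ← p + [m·(1−p) − e·p]·Δt with Δt = 1.
t = 1: p = 0.34000 + (-0.15880) = 0.18120
t = 2: p = 0.18120 + (-0.02858) = 0.15262
t = 3: p = 0.15262 + (-0.00515) = 0.14747
t = 4: p = 0.14747 + (-0.00093) = 0.14654
t = 5: p = 0.14654 + (-0.00017) = 0.14638
t = 6: p = 0.14638 + (-0.00003) = 0.14635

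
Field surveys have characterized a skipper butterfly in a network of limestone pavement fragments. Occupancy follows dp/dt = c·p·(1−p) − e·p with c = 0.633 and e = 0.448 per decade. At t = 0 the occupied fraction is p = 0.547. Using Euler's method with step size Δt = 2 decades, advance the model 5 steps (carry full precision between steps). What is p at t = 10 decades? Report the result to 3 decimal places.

0.301

Update rule: p ← p + [c·p·(1−p) − e·p]·Δt with Δt = 2.
  1  |  dp/dt·Δt = -0.176409  |  p_1 = 0.370591
  2  |  dp/dt·Δt = -0.036751  |  p_2 = 0.333840
  3  |  dp/dt·Δt = -0.017574  |  p_3 = 0.316266
  4  |  dp/dt·Δt = -0.009612  |  p_4 = 0.306654
  5  |  dp/dt·Δt = -0.005588  |  p_5 = 0.301066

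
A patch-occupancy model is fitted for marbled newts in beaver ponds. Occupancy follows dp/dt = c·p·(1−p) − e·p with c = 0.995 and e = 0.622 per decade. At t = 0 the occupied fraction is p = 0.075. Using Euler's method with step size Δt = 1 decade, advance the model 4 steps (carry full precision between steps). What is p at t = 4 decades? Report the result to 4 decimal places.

Update rule: p ← p + [c·p·(1−p) − e·p]·Δt with Δt = 1.
t = 1: p = 0.07500 + (+0.02238) = 0.09738
t = 2: p = 0.09738 + (+0.02689) = 0.12427
t = 3: p = 0.12427 + (+0.03099) = 0.15525
t = 4: p = 0.15525 + (+0.03393) = 0.18918

0.1892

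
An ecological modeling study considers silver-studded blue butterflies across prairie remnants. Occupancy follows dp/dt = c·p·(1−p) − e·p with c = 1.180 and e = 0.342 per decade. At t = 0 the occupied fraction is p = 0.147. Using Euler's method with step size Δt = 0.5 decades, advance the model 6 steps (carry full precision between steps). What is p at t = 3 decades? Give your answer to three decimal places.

0.537

Update rule: p ← p + [c·p·(1−p) − e·p]·Δt with Δt = 0.5.
t = 0.5: p = 0.14700 + (+0.04884) = 0.19584
t = 1: p = 0.19584 + (+0.05943) = 0.25527
t = 1.5: p = 0.25527 + (+0.06851) = 0.32379
t = 2: p = 0.32379 + (+0.07381) = 0.39760
t = 2.5: p = 0.39760 + (+0.07332) = 0.47092
t = 3: p = 0.47092 + (+0.06647) = 0.53740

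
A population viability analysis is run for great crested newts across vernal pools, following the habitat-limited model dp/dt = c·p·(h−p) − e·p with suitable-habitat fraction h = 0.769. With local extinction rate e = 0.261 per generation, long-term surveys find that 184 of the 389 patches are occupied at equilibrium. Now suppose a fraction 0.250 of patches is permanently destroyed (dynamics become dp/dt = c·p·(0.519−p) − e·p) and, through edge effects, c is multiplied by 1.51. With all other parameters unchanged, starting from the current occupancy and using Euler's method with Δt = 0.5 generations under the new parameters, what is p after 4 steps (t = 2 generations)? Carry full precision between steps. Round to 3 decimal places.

Observed p* = 184/389 = 0.47301.
Balance c(h−p*) = e gives c = e/(0.769 − 0.47301) = 0.261/0.29599 = 0.88178.
Starting from p₀ = 0.47301; update p ← p + (dp/dt)·Δt with the new parameters.
  1  |  dp/dt·Δt = -0.047244  |  p_1 = 0.425763
  2  |  dp/dt·Δt = -0.029134  |  p_2 = 0.396629
  3  |  dp/dt·Δt = -0.019448  |  p_3 = 0.377181
  4  |  dp/dt·Δt = -0.013611  |  p_4 = 0.363571

0.364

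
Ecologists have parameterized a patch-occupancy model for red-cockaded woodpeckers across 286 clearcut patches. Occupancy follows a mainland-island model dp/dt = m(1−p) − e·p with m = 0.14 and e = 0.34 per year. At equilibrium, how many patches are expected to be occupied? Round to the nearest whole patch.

83

p* = m/(m+e) = 0.14/0.4800 = 0.2917.
Expected occupied patches = N × p* = 286 × 0.2917 = 83.42 ≈ 83.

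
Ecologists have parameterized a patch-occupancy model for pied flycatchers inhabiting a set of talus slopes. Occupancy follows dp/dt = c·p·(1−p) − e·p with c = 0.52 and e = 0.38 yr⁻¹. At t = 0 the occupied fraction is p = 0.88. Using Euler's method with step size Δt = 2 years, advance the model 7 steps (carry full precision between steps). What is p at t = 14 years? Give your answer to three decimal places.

Update rule: p ← p + [c·p·(1−p) − e·p]·Δt with Δt = 2.
step 1: Δp = -0.55898, p = 0.32102
step 2: Δp = -0.01729, p = 0.30373
step 3: Δp = -0.01090, p = 0.29283
step 4: Δp = -0.00719, p = 0.28565
step 5: Δp = -0.00488, p = 0.28077
step 6: Δp = -0.00337, p = 0.27740
step 7: Δp = -0.00236, p = 0.27504

0.275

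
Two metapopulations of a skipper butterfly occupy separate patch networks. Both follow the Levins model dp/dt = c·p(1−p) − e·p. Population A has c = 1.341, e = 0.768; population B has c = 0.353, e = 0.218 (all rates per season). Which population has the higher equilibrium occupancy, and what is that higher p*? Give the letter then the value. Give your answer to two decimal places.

A, 0.43

A: p*_A = 1 − 0.768/1.341 = 0.4273.
B: p*_B = 1 − 0.218/0.353 = 0.3824.
A is higher at 0.4273.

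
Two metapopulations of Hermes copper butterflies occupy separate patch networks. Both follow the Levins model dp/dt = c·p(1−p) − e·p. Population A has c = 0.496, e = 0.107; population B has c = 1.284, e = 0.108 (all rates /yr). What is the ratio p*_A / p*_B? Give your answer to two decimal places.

A: p*_A = 1 − 0.107/0.496 = 0.7843.
B: p*_B = 1 − 0.108/1.284 = 0.9159.
p*_A / p*_B = 0.7843/0.9159 = 0.8563.

0.86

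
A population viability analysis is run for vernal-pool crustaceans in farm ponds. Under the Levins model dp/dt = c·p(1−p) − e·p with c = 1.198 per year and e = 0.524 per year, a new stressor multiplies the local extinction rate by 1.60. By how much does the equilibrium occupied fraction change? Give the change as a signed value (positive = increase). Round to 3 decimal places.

Before: p* = 1 − 0.524/1.198 = 0.5626.
After the change, c = 1.198, e = 0.8384, so p* = 1 − 0.8384/1.198 = 0.3002.
Δp* = 0.3002 − 0.5626 = -0.2624.

-0.262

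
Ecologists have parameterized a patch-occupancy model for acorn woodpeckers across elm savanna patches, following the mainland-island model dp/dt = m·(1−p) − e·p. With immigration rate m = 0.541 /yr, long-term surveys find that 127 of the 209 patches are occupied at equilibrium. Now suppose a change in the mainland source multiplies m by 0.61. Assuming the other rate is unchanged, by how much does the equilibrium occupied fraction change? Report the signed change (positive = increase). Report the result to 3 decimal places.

-0.122

Observed p* = 127/209 = 0.60766.
Balance m(1−p*) = e·p* gives e = m(1−p*)/p* = 0.541×0.39234/0.60766 = 0.34930.
New p* = m/(m+e) = 0.33001/(0.33001+0.34930) = 0.48580.
Δp* = 0.48580 − 0.60766 = -0.12186.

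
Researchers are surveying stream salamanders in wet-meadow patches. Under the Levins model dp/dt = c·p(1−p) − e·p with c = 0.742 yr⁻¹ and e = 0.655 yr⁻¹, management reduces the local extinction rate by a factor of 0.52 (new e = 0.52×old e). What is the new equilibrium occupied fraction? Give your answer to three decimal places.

Before: p* = 1 − 0.655/0.742 = 0.1173.
After the change, c = 0.742, e = 0.3406, so p* = 1 − 0.3406/0.742 = 0.5410.

0.541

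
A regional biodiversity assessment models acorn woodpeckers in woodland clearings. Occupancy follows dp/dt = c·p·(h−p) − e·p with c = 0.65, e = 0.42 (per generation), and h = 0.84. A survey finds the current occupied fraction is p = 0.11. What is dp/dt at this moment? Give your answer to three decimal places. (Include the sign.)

Colonization term: c·p·(h−p) = 0.65×0.11×0.7300 = 0.05220.
Extinction term: e·p = 0.04620.
dp/dt = 0.05220 − 0.04620 = 0.00600.

0.006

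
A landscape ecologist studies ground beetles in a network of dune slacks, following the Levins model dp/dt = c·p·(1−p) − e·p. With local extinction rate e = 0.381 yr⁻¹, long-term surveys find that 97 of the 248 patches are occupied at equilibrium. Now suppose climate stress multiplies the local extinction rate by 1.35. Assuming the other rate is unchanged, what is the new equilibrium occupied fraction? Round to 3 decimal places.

Observed p* = 97/248 = 0.39113.
Balance c(1−p*) = e gives c = e/(1 − 0.39113) = 0.381/0.60887 = 0.62575.
New p* = 1 − e/c = 1 − 0.51435/0.62575 = 0.17803.

0.178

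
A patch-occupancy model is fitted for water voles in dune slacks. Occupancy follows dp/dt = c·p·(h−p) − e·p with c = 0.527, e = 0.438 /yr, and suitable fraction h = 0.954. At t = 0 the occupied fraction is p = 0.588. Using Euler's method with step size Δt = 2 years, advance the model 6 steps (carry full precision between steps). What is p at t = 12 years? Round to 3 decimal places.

Update rule: p ← p + [c·p·(h−p) − e·p]·Δt with Δt = 2.
p: 0.58800 → 0.29974  (Δp = -0.28826)
p: 0.29974 → 0.24387  (Δp = -0.05588)
p: 0.24387 → 0.21277  (Δp = -0.03110)
p: 0.21277 → 0.19261  (Δp = -0.02016)
p: 0.19261 → 0.17845  (Δp = -0.01416)
p: 0.17845 → 0.16800  (Δp = -0.01045)

0.168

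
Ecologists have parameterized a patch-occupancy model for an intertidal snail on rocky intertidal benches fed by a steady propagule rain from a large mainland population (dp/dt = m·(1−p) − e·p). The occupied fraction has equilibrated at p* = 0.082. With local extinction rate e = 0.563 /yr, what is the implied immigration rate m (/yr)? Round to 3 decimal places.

At equilibrium m(1−p*) = e·p*, so m = e·p*/(1−p*).
m = 0.563 × 0.082 / 0.9180 = 0.0462/0.9180 = 0.0503.

0.050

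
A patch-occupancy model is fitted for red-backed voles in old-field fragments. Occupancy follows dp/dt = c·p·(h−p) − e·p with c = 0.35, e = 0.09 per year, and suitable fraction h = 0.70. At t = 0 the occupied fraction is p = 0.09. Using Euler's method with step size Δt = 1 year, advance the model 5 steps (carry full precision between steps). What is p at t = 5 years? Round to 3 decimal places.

0.155

Update rule: p ← p + [c·p·(h−p) − e·p]·Δt with Δt = 1.
step 1: Δp = +0.01111, p = 0.10111
step 2: Δp = +0.01209, p = 0.11321
step 3: Δp = +0.01306, p = 0.12627
step 4: Δp = +0.01399, p = 0.14026
step 5: Δp = +0.01485, p = 0.15512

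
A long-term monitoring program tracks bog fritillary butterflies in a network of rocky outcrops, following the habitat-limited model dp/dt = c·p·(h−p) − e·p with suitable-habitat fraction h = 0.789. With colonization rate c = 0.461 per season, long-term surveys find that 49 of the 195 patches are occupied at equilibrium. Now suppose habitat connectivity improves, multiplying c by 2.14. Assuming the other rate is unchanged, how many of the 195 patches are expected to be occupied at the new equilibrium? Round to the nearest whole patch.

Observed p* = 49/195 = 0.25128.
Balance c(h−p*) = e gives e = 0.461×(0.789 − 0.25128) = 0.24789.
New p* = 0.789 − e/c = 0.789 − 0.24789/0.98654 = 0.53773.
Expected occupied = 195 × 0.53773 = 104.86 ≈ 105.

105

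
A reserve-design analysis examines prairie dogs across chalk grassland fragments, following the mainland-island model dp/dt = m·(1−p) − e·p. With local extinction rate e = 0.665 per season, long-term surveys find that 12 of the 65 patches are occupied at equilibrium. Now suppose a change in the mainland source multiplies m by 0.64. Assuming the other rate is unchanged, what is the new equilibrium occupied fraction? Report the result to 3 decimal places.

Observed p* = 12/65 = 0.18462.
Balance m(1−p*) = e·p* gives m = e·p*/(1−p*) = 0.665×0.18462/0.81538 = 0.15057.
New p* = m/(m+e) = 0.09636/(0.09636+0.66500) = 0.12656.

0.127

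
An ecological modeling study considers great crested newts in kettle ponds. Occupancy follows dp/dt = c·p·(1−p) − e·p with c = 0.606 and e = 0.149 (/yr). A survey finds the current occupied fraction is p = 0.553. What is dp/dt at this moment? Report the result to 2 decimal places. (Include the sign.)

0.07

Colonization term: c·p·(1−p) = 0.606×0.553×0.4470 = 0.14980.
Extinction term: e·p = 0.08240.
dp/dt = 0.14980 − 0.08240 = 0.06740.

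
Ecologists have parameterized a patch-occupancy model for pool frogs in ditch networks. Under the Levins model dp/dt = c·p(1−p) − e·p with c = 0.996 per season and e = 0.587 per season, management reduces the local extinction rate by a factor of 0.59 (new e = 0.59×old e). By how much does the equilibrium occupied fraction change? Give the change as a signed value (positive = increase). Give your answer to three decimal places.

Before: p* = 1 − 0.587/0.996 = 0.4106.
After the change, c = 0.996, e = 0.34633, so p* = 1 − 0.34633/0.996 = 0.6523.
Δp* = 0.6523 − 0.4106 = +0.2416.

0.242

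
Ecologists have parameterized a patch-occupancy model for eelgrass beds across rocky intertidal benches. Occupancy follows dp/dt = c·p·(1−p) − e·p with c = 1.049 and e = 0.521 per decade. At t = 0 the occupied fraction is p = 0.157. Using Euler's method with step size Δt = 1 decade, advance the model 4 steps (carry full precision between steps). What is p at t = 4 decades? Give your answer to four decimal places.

0.4020

Update rule: p ← p + [c·p·(1−p) − e·p]·Δt with Δt = 1.
p: 0.15700 → 0.21404  (Δp = +0.05704)
p: 0.21404 → 0.27899  (Δp = +0.06496)
p: 0.27899 → 0.34465  (Δp = +0.06566)
p: 0.34465 → 0.40202  (Δp = +0.05737)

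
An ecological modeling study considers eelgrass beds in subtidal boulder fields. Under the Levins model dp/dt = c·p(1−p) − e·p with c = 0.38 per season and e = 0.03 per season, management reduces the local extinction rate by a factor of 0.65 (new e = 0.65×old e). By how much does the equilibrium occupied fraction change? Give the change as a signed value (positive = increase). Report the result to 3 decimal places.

Before: p* = 1 − 0.03/0.38 = 0.9211.
After the change, c = 0.38, e = 0.0195, so p* = 1 − 0.0195/0.38 = 0.9487.
Δp* = 0.9487 − 0.9211 = +0.0276.

0.028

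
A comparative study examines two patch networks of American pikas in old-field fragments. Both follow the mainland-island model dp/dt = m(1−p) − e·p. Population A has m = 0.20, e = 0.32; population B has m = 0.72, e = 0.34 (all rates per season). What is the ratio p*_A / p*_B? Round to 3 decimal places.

0.566

A: p*_A = m/(m+e) = 0.20/0.5200 = 0.3846.
B: p*_B = 0.72/1.0600 = 0.6792.
p*_A / p*_B = 0.3846/0.6792 = 0.5662.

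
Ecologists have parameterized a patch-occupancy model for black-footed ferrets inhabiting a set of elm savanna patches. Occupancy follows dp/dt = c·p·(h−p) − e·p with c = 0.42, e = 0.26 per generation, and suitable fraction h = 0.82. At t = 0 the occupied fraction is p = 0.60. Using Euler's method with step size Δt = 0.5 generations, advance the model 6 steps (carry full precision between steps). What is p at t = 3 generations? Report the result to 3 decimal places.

0.405

Update rule: p ← p + [c·p·(h−p) − e·p]·Δt with Δt = 0.5.
  1  |  dp/dt·Δt = -0.050280  |  p_1 = 0.549720
  2  |  dp/dt·Δt = -0.040262  |  p_2 = 0.509458
  3  |  dp/dt·Δt = -0.033006  |  p_3 = 0.476452
  4  |  dp/dt·Δt = -0.027565  |  p_4 = 0.448887
  5  |  dp/dt·Δt = -0.023372  |  p_5 = 0.425515
  6  |  dp/dt·Δt = -0.020067  |  p_6 = 0.405449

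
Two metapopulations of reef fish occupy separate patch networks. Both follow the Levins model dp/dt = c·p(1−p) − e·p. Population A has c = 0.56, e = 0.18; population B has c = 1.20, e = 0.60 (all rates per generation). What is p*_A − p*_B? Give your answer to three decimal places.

0.179

A: p*_A = 1 − 0.18/0.56 = 0.6786.
B: p*_B = 1 − 0.60/1.20 = 0.5000.
p*_A − p*_B = 0.6786 − 0.5000 = 0.1786.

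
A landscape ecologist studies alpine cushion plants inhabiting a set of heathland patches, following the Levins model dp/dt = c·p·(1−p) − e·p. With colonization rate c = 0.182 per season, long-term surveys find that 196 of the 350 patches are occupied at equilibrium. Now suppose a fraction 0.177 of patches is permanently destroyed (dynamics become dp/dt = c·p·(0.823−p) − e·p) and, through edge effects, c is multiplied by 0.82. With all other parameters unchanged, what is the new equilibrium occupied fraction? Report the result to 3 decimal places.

0.286

Observed p* = 196/350 = 0.56000.
Balance c(1−p*) = e gives e = 0.182×(1 − 0.56000) = 0.08008.
New p* = 0.823 − e/c = 0.823 − 0.08008/0.14924 = 0.28641.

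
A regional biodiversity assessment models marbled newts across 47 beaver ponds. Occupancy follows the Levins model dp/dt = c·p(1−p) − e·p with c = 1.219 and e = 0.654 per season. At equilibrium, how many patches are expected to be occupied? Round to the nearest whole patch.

22

p* = 1 − e/c = 1 − 0.654/1.219 = 0.4635.
Expected occupied patches = N × p* = 47 × 0.4635 = 21.78 ≈ 22.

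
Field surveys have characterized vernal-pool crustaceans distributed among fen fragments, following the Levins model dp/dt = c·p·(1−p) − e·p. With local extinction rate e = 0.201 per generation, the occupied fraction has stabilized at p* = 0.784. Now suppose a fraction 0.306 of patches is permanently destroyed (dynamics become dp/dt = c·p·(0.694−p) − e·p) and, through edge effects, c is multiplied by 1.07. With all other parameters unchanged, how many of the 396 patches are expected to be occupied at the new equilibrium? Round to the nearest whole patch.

Balance c(1−p*) = e gives c = e/(1 − 0.78400) = 0.201/0.21600 = 0.93056.
New p* = 0.694 − e/c = 0.694 − 0.20100/0.99570 = 0.49213.
Expected occupied = 396 × 0.49213 = 194.88 ≈ 195.

195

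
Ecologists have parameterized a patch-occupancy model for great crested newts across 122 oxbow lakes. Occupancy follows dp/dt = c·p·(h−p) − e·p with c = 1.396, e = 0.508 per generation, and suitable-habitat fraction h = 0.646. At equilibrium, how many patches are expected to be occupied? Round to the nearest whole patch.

34

p* = h − e/c = 0.646 − 0.3639 = 0.2821.
Expected occupied patches = N × p* = 122 × 0.2821 = 34.42 ≈ 34.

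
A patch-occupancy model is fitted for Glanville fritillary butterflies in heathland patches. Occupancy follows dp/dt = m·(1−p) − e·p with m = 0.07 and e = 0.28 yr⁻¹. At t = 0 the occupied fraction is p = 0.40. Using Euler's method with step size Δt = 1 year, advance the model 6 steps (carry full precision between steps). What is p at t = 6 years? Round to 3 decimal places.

0.215

Update rule: p ← p + [m·(1−p) − e·p]·Δt with Δt = 1.
  1  |  dp/dt·Δt = -0.070000  |  p_1 = 0.330000
  2  |  dp/dt·Δt = -0.045500  |  p_2 = 0.284500
  3  |  dp/dt·Δt = -0.029575  |  p_3 = 0.254925
  4  |  dp/dt·Δt = -0.019224  |  p_4 = 0.235701
  5  |  dp/dt·Δt = -0.012495  |  p_5 = 0.223206
  6  |  dp/dt·Δt = -0.008122  |  p_6 = 0.215084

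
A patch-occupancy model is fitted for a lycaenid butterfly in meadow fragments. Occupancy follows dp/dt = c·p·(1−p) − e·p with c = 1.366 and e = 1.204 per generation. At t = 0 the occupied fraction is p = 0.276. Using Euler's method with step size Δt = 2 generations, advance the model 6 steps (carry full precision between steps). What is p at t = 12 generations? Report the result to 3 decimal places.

Update rule: p ← p + [c·p·(1−p) − e·p]·Δt with Δt = 2.
  1  |  dp/dt·Δt = -0.118689  |  p_1 = 0.157311
  2  |  dp/dt·Δt = -0.016639  |  p_2 = 0.140672
  3  |  dp/dt·Δt = -0.008485  |  p_3 = 0.132187
  4  |  dp/dt·Δt = -0.004909  |  p_4 = 0.127278
  5  |  dp/dt·Δt = -0.003020  |  p_5 = 0.124259
  6  |  dp/dt·Δt = -0.001923  |  p_6 = 0.122336

0.122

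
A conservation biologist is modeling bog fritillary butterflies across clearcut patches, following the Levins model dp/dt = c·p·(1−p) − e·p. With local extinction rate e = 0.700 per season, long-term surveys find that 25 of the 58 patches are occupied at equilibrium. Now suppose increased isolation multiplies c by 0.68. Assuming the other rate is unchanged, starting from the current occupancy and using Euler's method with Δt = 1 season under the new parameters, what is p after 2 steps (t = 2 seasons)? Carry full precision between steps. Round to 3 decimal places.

Observed p* = 25/58 = 0.43103.
Balance c(1−p*) = e gives c = e/(1 − 0.43103) = 0.700/0.56897 = 1.23030.
Starting from p₀ = 0.43103; update p ← p + (dp/dt)·Δt with the new parameters.
  1  |  dp/dt·Δt = -0.096552  |  p_1 = 0.334483
  2  |  dp/dt·Δt = -0.047906  |  p_2 = 0.286577

0.287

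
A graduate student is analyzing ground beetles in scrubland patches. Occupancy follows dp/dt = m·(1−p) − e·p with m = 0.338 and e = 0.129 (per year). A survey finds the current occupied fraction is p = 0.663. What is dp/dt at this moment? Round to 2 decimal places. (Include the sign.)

0.03

Colonization term: m·(1−p) = 0.338×0.3370 = 0.11391.
Extinction term: e·p = 0.08553.
dp/dt = 0.11391 − 0.08553 = 0.02838.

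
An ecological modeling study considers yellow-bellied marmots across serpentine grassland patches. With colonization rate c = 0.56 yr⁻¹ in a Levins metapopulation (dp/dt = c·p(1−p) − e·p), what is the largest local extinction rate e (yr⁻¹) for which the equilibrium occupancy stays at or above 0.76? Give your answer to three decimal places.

0.134

1 − e/c ≥ 0.76 ⇒ e ≤ c(1 − 0.76) = 0.56 × 0.2400.
e_max = 0.1344.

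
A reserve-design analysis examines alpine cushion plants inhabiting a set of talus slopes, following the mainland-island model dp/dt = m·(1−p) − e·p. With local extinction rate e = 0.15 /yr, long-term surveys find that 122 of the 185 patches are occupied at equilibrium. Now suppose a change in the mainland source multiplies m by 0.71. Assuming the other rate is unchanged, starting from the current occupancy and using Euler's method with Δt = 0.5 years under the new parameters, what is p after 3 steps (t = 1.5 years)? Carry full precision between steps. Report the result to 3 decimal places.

Observed p* = 122/185 = 0.65946.
Balance m(1−p*) = e·p* gives m = e·p*/(1−p*) = 0.15×0.65946/0.34054 = 0.29048.
Starting from p₀ = 0.65946; update p ← p + (dp/dt)·Δt with the new parameters.
t = 0.5: p = 0.65946 + (-0.01434) = 0.64512
t = 1: p = 0.64512 + (-0.01179) = 0.63333
t = 1.5: p = 0.63333 + (-0.00969) = 0.62364

0.624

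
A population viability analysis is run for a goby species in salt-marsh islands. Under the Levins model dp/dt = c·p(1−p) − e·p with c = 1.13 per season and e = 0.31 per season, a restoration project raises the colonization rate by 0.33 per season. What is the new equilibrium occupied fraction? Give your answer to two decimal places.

0.79

Before: p* = 1 − 0.31/1.13 = 0.7257.
After the change, c = 1.46, e = 0.31, so p* = 1 − 0.31/1.46 = 0.7877.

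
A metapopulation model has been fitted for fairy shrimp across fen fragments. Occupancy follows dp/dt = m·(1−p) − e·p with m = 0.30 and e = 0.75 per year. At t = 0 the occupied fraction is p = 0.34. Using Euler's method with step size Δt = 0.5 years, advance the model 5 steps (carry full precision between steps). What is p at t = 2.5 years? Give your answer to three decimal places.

Update rule: p ← p + [m·(1−p) − e·p]·Δt with Δt = 0.5.
step 1: Δp = -0.02850, p = 0.31150
step 2: Δp = -0.01354, p = 0.29796
step 3: Δp = -0.00643, p = 0.29153
step 4: Δp = -0.00305, p = 0.28848
step 5: Δp = -0.00145, p = 0.28703

0.287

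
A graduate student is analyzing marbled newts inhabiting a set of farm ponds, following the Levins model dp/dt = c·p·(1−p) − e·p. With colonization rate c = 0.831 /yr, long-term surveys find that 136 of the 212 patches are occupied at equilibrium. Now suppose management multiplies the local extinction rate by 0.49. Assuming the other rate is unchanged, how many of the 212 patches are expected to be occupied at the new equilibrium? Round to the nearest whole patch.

Observed p* = 136/212 = 0.64151.
Balance c(1−p*) = e gives e = 0.831×(1 − 0.64151) = 0.29791.
New p* = 1 − e/c = 1 − 0.14598/0.83100 = 0.82433.
Expected occupied = 212 × 0.82433 = 174.76 ≈ 175.

175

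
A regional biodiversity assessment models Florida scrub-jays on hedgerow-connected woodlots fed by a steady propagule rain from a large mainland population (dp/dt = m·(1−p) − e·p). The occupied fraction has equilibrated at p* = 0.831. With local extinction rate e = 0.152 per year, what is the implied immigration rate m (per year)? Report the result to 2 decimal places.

0.75

At equilibrium m(1−p*) = e·p*, so m = e·p*/(1−p*).
m = 0.152 × 0.831 / 0.1690 = 0.1263/0.1690 = 0.7474.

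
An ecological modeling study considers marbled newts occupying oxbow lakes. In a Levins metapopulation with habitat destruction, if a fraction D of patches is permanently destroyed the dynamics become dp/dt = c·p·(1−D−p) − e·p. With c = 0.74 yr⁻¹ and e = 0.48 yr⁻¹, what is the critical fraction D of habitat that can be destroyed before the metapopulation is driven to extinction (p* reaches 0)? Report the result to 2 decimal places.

The nontrivial equilibrium is p* = (1−D) − e/c; extinction occurs when this hits zero.
So D_crit = 1 − e/c = 1 − 0.48/0.74 = 1 − 0.6486 = 0.3514.
This equals the undisturbed p*, a classic result of Lande's extension.

0.35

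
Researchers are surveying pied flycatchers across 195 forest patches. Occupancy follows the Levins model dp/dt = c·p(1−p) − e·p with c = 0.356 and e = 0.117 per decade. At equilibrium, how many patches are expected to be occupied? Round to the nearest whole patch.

p* = 1 − e/c = 1 − 0.117/0.356 = 0.6713.
Expected occupied patches = N × p* = 195 × 0.6713 = 130.91 ≈ 131.

131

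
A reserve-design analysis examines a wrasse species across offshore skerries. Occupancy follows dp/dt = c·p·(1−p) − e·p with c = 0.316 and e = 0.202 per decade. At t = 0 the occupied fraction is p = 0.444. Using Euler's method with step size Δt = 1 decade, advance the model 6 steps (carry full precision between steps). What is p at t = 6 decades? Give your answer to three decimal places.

Update rule: p ← p + [c·p·(1−p) − e·p]·Δt with Δt = 1.
t = 1: p = 0.44400 + (-0.01168) = 0.43232
t = 2: p = 0.43232 + (-0.00978) = 0.42254
t = 3: p = 0.42254 + (-0.00825) = 0.41429
t = 4: p = 0.41429 + (-0.00701) = 0.40729
t = 5: p = 0.40729 + (-0.00599) = 0.40130
t = 6: p = 0.40130 + (-0.00514) = 0.39616

0.396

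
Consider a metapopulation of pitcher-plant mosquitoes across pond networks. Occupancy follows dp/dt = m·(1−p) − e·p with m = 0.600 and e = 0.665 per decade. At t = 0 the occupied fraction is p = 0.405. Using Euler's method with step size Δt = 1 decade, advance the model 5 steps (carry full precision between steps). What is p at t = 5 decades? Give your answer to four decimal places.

Update rule: p ← p + [m·(1−p) − e·p]·Δt with Δt = 1.
p: 0.40500 → 0.49267  (Δp = +0.08767)
p: 0.49267 → 0.46944  (Δp = -0.02323)
p: 0.46944 → 0.47560  (Δp = +0.00616)
p: 0.47560 → 0.47397  (Δp = -0.00163)
p: 0.47397 → 0.47440  (Δp = +0.00043)

0.4744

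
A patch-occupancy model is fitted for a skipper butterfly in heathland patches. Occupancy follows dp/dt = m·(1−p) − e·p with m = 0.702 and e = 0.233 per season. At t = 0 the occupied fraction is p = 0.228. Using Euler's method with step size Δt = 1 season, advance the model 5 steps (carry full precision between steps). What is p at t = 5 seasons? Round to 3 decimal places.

0.751

Update rule: p ← p + [m·(1−p) − e·p]·Δt with Δt = 1.
t = 1: p = 0.22800 + (+0.48882) = 0.71682
t = 2: p = 0.71682 + (+0.03177) = 0.74859
t = 3: p = 0.74859 + (+0.00207) = 0.75066
t = 4: p = 0.75066 + (+0.00013) = 0.75079
t = 5: p = 0.75079 + (+0.00001) = 0.75080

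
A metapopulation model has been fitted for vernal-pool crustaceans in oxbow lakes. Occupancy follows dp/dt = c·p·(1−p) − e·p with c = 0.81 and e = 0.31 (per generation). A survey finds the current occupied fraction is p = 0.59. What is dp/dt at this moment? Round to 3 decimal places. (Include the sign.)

0.013

Colonization term: c·p·(1−p) = 0.81×0.59×0.4100 = 0.19594.
Extinction term: e·p = 0.18290.
dp/dt = 0.19594 − 0.18290 = 0.01304.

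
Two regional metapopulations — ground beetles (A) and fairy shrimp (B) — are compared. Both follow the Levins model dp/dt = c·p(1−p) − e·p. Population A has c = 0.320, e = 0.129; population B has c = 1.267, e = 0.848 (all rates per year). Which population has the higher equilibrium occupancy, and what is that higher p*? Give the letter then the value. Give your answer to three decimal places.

A, 0.597

A: p*_A = 1 − 0.129/0.320 = 0.5969.
B: p*_B = 1 − 0.848/1.267 = 0.3307.
A is higher at 0.5969.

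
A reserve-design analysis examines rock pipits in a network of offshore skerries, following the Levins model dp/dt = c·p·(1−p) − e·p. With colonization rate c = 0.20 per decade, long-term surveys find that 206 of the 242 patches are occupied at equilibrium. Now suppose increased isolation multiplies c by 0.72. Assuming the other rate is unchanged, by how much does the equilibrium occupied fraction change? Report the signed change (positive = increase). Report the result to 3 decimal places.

-0.058

Observed p* = 206/242 = 0.85124.
Balance c(1−p*) = e gives e = 0.20×(1 − 0.85124) = 0.02975.
New p* = 1 − e/c = 1 − 0.02975/0.14400 = 0.79340.
Δp* = 0.79340 − 0.85124 = -0.05784.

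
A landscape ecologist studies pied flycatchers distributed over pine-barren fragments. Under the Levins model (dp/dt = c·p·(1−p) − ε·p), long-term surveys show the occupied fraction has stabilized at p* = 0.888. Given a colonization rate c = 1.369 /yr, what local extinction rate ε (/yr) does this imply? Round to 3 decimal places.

At equilibrium c(1−p*) = ε.
ε = 1.369 × (1 − 0.888) = 1.369 × 0.1120 = 0.1533.

0.153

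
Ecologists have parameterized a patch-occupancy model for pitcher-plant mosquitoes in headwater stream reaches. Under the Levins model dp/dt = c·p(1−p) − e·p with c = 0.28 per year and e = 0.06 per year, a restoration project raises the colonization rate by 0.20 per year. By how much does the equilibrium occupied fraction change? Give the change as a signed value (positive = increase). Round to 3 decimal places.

Before: p* = 1 − 0.06/0.28 = 0.7857.
After the change, c = 0.48, e = 0.06, so p* = 1 − 0.06/0.48 = 0.8750.
Δp* = 0.8750 − 0.7857 = +0.0893.

0.089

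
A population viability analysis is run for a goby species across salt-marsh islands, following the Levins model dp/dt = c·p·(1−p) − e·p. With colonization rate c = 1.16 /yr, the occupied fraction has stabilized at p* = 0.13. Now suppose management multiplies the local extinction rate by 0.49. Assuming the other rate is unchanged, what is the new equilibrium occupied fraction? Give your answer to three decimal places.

0.574

Balance c(1−p*) = e gives e = 1.16×(1 − 0.13000) = 1.00920.
New p* = 1 − e/c = 1 − 0.49451/1.16000 = 0.57370.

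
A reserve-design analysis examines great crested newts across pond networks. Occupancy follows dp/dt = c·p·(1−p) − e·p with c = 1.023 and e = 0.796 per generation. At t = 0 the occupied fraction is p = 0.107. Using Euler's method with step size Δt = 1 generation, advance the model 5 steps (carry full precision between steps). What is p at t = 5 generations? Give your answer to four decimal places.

0.1662

Update rule: p ← p + [c·p·(1−p) − e·p]·Δt with Δt = 1.
step 1: Δp = +0.01258, p = 0.11958
step 2: Δp = +0.01252, p = 0.13209
step 3: Δp = +0.01214, p = 0.14423
step 4: Δp = +0.01146, p = 0.15569
step 5: Δp = +0.01054, p = 0.16623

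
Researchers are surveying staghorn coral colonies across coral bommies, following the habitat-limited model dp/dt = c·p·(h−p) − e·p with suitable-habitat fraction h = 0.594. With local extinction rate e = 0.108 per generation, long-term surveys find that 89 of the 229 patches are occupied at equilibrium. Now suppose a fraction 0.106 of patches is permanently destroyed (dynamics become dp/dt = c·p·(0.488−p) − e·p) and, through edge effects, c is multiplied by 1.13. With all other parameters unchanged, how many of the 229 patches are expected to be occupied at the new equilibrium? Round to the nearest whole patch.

70

Observed p* = 89/229 = 0.38865.
Balance c(h−p*) = e gives c = e/(0.594 − 0.38865) = 0.108/0.20535 = 0.52593.
New p* = 0.488 − e/c = 0.488 − 0.10800/0.59430 = 0.30627.
Expected occupied = 229 × 0.30627 = 70.14 ≈ 70.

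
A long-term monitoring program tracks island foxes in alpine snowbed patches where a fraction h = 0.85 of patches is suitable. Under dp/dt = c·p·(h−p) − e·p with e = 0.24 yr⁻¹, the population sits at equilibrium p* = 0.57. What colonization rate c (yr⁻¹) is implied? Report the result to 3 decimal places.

0.857

At equilibrium c(h−p*) = e, so c = e/(h−p*).
c = 0.24/(0.85 − 0.57) = 0.24/0.2800 = 0.8571.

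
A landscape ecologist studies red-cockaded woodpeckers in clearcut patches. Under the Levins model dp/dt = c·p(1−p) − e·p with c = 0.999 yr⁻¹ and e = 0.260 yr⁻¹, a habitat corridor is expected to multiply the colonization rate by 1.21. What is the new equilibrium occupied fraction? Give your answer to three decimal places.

0.785

Before: p* = 1 − 0.260/0.999 = 0.7397.
After the change, c = 1.20879, e = 0.26, so p* = 1 − 0.26/1.20879 = 0.7849.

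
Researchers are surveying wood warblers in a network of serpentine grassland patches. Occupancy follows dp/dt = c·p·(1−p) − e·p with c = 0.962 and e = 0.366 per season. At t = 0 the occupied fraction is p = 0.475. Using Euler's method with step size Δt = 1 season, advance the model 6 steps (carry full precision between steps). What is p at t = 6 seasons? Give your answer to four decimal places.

0.6184

Update rule: p ← p + [c·p·(1−p) − e·p]·Δt with Δt = 1.
p: 0.47500 → 0.54105  (Δp = +0.06605)
p: 0.54105 → 0.58190  (Δp = +0.04086)
p: 0.58190 → 0.60297  (Δp = +0.02107)
p: 0.60297 → 0.61258  (Δp = +0.00961)
p: 0.61258 → 0.61669  (Δp = +0.00410)
p: 0.61669 → 0.61838  (Δp = +0.00170)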